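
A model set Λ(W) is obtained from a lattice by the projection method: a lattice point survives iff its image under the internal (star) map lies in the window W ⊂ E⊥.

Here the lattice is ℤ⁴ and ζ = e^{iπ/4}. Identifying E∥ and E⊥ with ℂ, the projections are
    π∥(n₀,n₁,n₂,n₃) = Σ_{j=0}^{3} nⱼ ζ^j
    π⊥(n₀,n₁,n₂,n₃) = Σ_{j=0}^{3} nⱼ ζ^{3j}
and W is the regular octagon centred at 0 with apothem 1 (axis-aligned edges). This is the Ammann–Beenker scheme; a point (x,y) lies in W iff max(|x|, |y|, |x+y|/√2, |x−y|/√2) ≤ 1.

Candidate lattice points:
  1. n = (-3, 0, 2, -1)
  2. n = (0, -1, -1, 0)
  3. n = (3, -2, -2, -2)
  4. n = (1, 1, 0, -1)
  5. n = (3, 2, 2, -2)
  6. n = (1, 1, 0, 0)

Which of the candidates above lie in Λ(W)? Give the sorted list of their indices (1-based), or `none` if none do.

Internal map: ζ^{3j} for j=0..3 gives (1,0), (−√2/2,√2/2), (0,−1), (√2/2,√2/2).
candidate 1: n = (-3, 0, 2, -1) → π⊥ ≈ (-3.7071, -2.7071); max(|x|,|y|,|x±y|/√2) = 4.5355 > 1 ⇒ ∉ W
candidate 2: n = (0, -1, -1, 0) → π⊥ ≈ (+0.7071, +0.2929); max(|x|,|y|,|x±y|/√2) = 0.7071 ≤ 1 ⇒ ∈ W
candidate 3: n = (3, -2, -2, -2) → π⊥ ≈ (+3.0000, -0.8284); max(|x|,|y|,|x±y|/√2) = 3.0000 > 1 ⇒ ∉ W
candidate 4: n = (1, 1, 0, -1) → π⊥ ≈ (-0.4142, +0.0000); max(|x|,|y|,|x±y|/√2) = 0.4142 ≤ 1 ⇒ ∈ W
candidate 5: n = (3, 2, 2, -2) → π⊥ ≈ (+0.1716, -2.0000); max(|x|,|y|,|x±y|/√2) = 2.0000 > 1 ⇒ ∉ W
candidate 6: n = (1, 1, 0, 0) → π⊥ ≈ (+0.2929, +0.7071); max(|x|,|y|,|x±y|/√2) = 0.7071 ≤ 1 ⇒ ∈ W

2, 4, 6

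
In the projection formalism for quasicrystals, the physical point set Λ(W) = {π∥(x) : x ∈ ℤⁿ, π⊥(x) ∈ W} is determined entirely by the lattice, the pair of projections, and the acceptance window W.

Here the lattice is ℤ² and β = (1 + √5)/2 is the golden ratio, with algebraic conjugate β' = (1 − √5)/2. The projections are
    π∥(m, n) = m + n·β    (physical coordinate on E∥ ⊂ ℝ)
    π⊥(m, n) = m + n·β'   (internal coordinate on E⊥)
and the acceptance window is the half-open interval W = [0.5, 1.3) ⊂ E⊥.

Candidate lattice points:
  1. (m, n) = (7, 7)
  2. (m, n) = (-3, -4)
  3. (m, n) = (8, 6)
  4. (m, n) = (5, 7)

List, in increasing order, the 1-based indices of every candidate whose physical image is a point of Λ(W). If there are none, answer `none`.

4

Compute β' = (1−√5)/2 = -0.6180, so π⊥(m,n) = m -0.6180·n.
#1 (7,7): internal coord 7 + (7)·β' = +2.6738; +2.6738 ∉ [0.5, 1.3) → out
#2 (-3,-4): internal coord -3 + (-4)·β' = -0.5279; -0.5279 ∉ [0.5, 1.3) → out
#3 (8,6): internal coord 8 + (6)·β' = +4.2918; +4.2918 ∉ [0.5, 1.3) → out
#4 (5,7): internal coord 5 + (7)·β' = +0.6738; +0.6738 ∈ [0.5, 1.3) → IN Λ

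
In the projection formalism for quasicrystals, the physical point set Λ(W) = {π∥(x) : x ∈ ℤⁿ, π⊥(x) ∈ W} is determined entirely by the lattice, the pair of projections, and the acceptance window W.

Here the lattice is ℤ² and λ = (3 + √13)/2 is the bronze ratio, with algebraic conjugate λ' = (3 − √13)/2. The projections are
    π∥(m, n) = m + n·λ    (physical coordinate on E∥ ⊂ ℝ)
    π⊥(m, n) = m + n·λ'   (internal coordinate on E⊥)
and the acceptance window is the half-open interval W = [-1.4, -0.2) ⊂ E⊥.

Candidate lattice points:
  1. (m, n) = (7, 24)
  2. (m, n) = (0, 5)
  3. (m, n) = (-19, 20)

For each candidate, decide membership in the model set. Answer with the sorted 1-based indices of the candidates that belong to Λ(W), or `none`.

1

Numerically λ ≈ 3.302776 and λ' = −1/λ ≈ -0.302776.
#1 (7,24): internal coord 7 + (24)·λ' = -0.266615; -0.266615 ∈ [-1.4, -0.2) → IN Λ
#2 (0,5): internal coord 0 + (5)·λ' = -1.513878; -1.513878 ∉ [-1.4, -0.2) → out
#3 (-19,20): internal coord -19 + (20)·λ' = -25.055513; -25.055513 ∉ [-1.4, -0.2) → out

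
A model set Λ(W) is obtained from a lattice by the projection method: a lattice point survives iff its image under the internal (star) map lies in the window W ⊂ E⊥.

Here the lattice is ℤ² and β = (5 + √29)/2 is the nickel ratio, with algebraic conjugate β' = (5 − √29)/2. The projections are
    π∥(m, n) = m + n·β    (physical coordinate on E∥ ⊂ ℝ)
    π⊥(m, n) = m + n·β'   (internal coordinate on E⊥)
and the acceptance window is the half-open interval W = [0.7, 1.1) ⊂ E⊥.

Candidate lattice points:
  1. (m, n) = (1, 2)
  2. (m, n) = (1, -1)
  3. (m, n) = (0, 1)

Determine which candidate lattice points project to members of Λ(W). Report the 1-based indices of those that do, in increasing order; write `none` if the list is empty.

β' = (5−√29)/2 ≈ -0.192582.
#1 (1,2): internal coord 1 + (2)·β' = +0.614835; +0.614835 ∉ [0.7, 1.1) → out
#2 (1,-1): internal coord 1 + (-1)·β' = +1.192582; +1.192582 ∉ [0.7, 1.1) → out
#3 (0,1): internal coord 0 + (1)·β' = -0.192582; -0.192582 ∉ [0.7, 1.1) → out

none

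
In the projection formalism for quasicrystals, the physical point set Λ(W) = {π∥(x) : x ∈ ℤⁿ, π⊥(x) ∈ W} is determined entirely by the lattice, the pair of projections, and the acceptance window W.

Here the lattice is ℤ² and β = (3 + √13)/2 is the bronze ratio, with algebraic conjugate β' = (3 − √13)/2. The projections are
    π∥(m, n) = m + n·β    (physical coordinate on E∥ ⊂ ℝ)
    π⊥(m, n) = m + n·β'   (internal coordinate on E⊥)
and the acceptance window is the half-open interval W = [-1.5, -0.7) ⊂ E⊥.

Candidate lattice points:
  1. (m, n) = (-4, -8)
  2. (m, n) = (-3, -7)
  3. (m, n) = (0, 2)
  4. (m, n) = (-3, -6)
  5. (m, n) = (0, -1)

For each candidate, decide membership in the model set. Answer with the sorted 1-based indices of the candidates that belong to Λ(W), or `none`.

2, 4

Numerically β ≈ 3.302776 and β' = −1/β ≈ -0.302776.
[1] lift (-4,-8): star map gives -1.577795; window check -1.5 ≤ -1.577795 < -0.7 is false → out
[2] lift (-3,-7): star map gives -0.880571; window check -1.5 ≤ -0.880571 < -0.7 is true → IN Λ
[3] lift (0,2): star map gives -0.605551; window check -1.5 ≤ -0.605551 < -0.7 is false → out
[4] lift (-3,-6): star map gives -1.183346; window check -1.5 ≤ -1.183346 < -0.7 is true → IN Λ
[5] lift (0,-1): star map gives 0.302776; window check -1.5 ≤ 0.302776 < -0.7 is false → out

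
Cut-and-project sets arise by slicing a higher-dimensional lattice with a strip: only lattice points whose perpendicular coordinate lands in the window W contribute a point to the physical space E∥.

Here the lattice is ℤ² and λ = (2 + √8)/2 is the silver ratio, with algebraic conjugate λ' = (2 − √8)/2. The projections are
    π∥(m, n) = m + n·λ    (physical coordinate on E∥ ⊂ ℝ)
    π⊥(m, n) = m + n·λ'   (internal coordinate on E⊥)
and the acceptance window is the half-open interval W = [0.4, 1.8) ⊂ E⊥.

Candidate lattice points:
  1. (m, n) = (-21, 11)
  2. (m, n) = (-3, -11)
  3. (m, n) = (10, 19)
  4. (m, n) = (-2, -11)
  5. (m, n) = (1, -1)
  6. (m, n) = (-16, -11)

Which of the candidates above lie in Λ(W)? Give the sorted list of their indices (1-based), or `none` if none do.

Compute λ' = (2−√8)/2 = -0.41421, so π⊥(m,n) = m -0.41421·n.
#1 (-21,11): internal coord -21 + (11)·λ' = -25.55635; -25.55635 ∉ [0.4, 1.8) → out
#2 (-3,-11): internal coord -3 + (-11)·λ' = +1.55635; +1.55635 ∈ [0.4, 1.8) → IN Λ
#3 (10,19): internal coord 10 + (19)·λ' = +2.12994; +2.12994 ∉ [0.4, 1.8) → out
#4 (-2,-11): internal coord -2 + (-11)·λ' = +2.55635; +2.55635 ∉ [0.4, 1.8) → out
#5 (1,-1): internal coord 1 + (-1)·λ' = +1.41421; +1.41421 ∈ [0.4, 1.8) → IN Λ
#6 (-16,-11): internal coord -16 + (-11)·λ' = -11.44365; -11.44365 ∉ [0.4, 1.8) → out

2, 5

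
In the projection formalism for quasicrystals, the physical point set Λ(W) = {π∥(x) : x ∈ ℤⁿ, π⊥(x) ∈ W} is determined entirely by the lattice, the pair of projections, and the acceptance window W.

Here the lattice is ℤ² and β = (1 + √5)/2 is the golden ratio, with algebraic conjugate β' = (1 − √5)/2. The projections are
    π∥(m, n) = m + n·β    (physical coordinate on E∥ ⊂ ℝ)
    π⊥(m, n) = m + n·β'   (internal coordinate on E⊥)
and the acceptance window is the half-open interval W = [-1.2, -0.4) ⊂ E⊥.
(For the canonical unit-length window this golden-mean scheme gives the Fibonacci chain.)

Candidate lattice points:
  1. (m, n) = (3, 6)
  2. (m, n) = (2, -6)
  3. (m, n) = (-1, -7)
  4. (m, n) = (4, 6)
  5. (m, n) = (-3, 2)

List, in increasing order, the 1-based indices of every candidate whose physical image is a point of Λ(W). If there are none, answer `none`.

β' = (1−√5)/2 ≈ -0.618034.
#1 (3,6): internal coord 3 + (6)·β' = -0.708204; -0.708204 ∈ [-1.2, -0.4) → IN Λ
#2 (2,-6): internal coord 2 + (-6)·β' = +5.708204; +5.708204 ∉ [-1.2, -0.4) → out
#3 (-1,-7): internal coord -1 + (-7)·β' = +3.326238; +3.326238 ∉ [-1.2, -0.4) → out
#4 (4,6): internal coord 4 + (6)·β' = +0.291796; +0.291796 ∉ [-1.2, -0.4) → out
#5 (-3,2): internal coord -3 + (2)·β' = -4.236068; -4.236068 ∉ [-1.2, -0.4) → out

1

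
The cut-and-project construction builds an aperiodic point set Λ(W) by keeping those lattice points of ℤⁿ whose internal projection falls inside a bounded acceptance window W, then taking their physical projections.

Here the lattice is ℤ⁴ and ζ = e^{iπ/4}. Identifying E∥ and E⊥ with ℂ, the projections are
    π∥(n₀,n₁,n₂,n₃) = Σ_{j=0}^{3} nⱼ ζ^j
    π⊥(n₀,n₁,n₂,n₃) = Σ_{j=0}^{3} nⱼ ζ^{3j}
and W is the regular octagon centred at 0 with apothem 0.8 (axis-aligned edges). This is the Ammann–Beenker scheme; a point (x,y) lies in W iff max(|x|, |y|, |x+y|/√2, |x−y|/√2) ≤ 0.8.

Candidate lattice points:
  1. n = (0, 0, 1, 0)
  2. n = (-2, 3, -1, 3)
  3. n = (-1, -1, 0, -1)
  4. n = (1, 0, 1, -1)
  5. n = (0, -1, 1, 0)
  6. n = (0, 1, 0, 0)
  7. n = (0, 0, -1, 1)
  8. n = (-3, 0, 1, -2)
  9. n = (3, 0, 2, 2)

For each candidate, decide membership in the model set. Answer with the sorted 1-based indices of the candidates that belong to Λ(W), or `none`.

π⊥(n) = n₀ + n₁ζ³ + n₂ζ⁶ + n₃ζ⁹ where ζ = e^{iπ/4}.
candidate 1: n = (0, 0, 1, 0) → π⊥ ≈ (+0.00000, -1.00000); max(|x|,|y|,|x±y|/√2) = 1.00000 > 0.8 ⇒ ∉ W
candidate 2: n = (-2, 3, -1, 3) → π⊥ ≈ (-2.00000, +5.24264); max(|x|,|y|,|x±y|/√2) = 5.24264 > 0.8 ⇒ ∉ W
candidate 3: n = (-1, -1, 0, -1) → π⊥ ≈ (-1.00000, -1.41421); max(|x|,|y|,|x±y|/√2) = 1.70711 > 0.8 ⇒ ∉ W
candidate 4: n = (1, 0, 1, -1) → π⊥ ≈ (+0.29289, -1.70711); max(|x|,|y|,|x±y|/√2) = 1.70711 > 0.8 ⇒ ∉ W
candidate 5: n = (0, -1, 1, 0) → π⊥ ≈ (+0.70711, -1.70711); max(|x|,|y|,|x±y|/√2) = 1.70711 > 0.8 ⇒ ∉ W
candidate 6: n = (0, 1, 0, 0) → π⊥ ≈ (-0.70711, +0.70711); max(|x|,|y|,|x±y|/√2) = 1.00000 > 0.8 ⇒ ∉ W
candidate 7: n = (0, 0, -1, 1) → π⊥ ≈ (+0.70711, +1.70711); max(|x|,|y|,|x±y|/√2) = 1.70711 > 0.8 ⇒ ∉ W
candidate 8: n = (-3, 0, 1, -2) → π⊥ ≈ (-4.41421, -2.41421); max(|x|,|y|,|x±y|/√2) = 4.82843 > 0.8 ⇒ ∉ W
candidate 9: n = (3, 0, 2, 2) → π⊥ ≈ (+4.41421, -0.58579); max(|x|,|y|,|x±y|/√2) = 4.41421 > 0.8 ⇒ ∉ W

none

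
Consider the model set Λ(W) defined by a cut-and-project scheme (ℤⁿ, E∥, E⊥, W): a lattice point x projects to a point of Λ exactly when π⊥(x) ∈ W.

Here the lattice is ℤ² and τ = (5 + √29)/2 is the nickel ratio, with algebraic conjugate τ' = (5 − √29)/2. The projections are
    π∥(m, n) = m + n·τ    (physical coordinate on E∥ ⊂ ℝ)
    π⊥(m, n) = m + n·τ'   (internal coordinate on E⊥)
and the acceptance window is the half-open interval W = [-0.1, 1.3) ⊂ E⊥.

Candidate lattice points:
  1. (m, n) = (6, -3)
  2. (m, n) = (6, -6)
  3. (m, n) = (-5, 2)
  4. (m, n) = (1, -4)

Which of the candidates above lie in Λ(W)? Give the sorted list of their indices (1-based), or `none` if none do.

none

τ' = (5−√29)/2 ≈ -0.1926.
#1 (6,-3): internal coord 6 + (-3)·τ' = +6.5777; +6.5777 ∉ [-0.1, 1.3) → out
#2 (6,-6): internal coord 6 + (-6)·τ' = +7.1555; +7.1555 ∉ [-0.1, 1.3) → out
#3 (-5,2): internal coord -5 + (2)·τ' = -5.3852; -5.3852 ∉ [-0.1, 1.3) → out
#4 (1,-4): internal coord 1 + (-4)·τ' = +1.7703; +1.7703 ∉ [-0.1, 1.3) → out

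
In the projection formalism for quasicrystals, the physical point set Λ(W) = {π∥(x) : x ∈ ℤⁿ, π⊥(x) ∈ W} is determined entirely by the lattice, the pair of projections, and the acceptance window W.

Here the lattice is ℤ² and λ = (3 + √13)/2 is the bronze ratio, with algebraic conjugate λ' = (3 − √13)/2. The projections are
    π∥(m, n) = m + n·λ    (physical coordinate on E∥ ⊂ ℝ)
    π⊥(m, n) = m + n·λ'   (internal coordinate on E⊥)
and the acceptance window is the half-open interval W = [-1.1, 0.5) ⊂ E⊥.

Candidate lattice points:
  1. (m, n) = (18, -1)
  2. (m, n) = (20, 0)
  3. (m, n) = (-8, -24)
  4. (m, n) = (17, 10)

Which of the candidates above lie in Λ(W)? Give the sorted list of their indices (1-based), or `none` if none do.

3

λ' = (3−√13)/2 ≈ -0.302776.
[1] lift (18,-1): star map gives 18.302776; window check -1.1 ≤ 18.302776 < 0.5 is false → out
[2] lift (20,0): star map gives 20.000000; window check -1.1 ≤ 20.000000 < 0.5 is false → out
[3] lift (-8,-24): star map gives -0.733385; window check -1.1 ≤ -0.733385 < 0.5 is true → IN Λ
[4] lift (17,10): star map gives 13.972244; window check -1.1 ≤ 13.972244 < 0.5 is false → out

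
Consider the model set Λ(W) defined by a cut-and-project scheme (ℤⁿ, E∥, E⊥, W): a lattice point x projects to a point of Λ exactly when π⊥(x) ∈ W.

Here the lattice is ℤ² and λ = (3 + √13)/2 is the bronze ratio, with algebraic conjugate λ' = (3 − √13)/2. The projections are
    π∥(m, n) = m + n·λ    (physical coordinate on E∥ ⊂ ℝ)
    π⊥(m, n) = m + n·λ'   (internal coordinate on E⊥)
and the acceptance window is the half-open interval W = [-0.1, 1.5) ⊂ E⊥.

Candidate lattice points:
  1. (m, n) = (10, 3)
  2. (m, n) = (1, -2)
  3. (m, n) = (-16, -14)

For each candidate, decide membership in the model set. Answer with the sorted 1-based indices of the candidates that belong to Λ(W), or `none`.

Numerically λ ≈ 3.302776 and λ' = −1/λ ≈ -0.302776.
candidate 1: (m,n)=(10,3) → π∥ = 10+3·λ ≈ 19.908327, π⊥ = 10+3·λ' ≈ 9.091673 ∉ [-0.1, 1.5) ⇒ out
candidate 2: (m,n)=(1,-2) → π∥ = 1-2·λ ≈ -5.605551, π⊥ = 1-2·λ' ≈ 1.605551 ∉ [-0.1, 1.5) ⇒ out
candidate 3: (m,n)=(-16,-14) → π∥ = -16-14·λ ≈ -62.238859, π⊥ = -16-14·λ' ≈ -11.761141 ∉ [-0.1, 1.5) ⇒ out

none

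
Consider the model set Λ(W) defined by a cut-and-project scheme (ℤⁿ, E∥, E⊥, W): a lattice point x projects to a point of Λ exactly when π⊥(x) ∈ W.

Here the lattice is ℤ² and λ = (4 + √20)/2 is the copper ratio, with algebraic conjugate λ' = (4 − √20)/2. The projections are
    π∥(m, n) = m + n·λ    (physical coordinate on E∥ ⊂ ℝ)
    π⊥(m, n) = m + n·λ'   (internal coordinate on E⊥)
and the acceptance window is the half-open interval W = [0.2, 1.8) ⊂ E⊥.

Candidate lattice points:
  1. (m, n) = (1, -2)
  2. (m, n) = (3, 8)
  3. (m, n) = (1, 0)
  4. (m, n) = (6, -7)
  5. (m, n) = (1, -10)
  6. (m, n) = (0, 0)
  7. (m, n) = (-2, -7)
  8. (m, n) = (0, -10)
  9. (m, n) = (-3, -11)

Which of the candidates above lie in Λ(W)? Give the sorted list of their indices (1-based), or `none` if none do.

1, 2, 3

Numerically λ ≈ 4.23607 and λ' = −1/λ ≈ -0.23607.
candidate 1: (m,n)=(1,-2) → π∥ = 1-2·λ ≈ -7.47214, π⊥ = 1-2·λ' ≈ 1.47214 ∈ [0.2, 1.8) ⇒ IN Λ
candidate 2: (m,n)=(3,8) → π∥ = 3+8·λ ≈ 36.88854, π⊥ = 3+8·λ' ≈ 1.11146 ∈ [0.2, 1.8) ⇒ IN Λ
candidate 3: (m,n)=(1,0) → π∥ = 1+0·λ ≈ 1.00000, π⊥ = 1+0·λ' ≈ 1.00000 ∈ [0.2, 1.8) ⇒ IN Λ
candidate 4: (m,n)=(6,-7) → π∥ = 6-7·λ ≈ -23.65248, π⊥ = 6-7·λ' ≈ 7.65248 ∉ [0.2, 1.8) ⇒ out
candidate 5: (m,n)=(1,-10) → π∥ = 1-10·λ ≈ -41.36068, π⊥ = 1-10·λ' ≈ 3.36068 ∉ [0.2, 1.8) ⇒ out
candidate 6: (m,n)=(0,0) → π∥ = 0+0·λ ≈ 0.00000, π⊥ = 0+0·λ' ≈ 0.00000 ∉ [0.2, 1.8) ⇒ out
candidate 7: (m,n)=(-2,-7) → π∥ = -2-7·λ ≈ -31.65248, π⊥ = -2-7·λ' ≈ -0.34752 ∉ [0.2, 1.8) ⇒ out
candidate 8: (m,n)=(0,-10) → π∥ = 0-10·λ ≈ -42.36068, π⊥ = 0-10·λ' ≈ 2.36068 ∉ [0.2, 1.8) ⇒ out
candidate 9: (m,n)=(-3,-11) → π∥ = -3-11·λ ≈ -49.59675, π⊥ = -3-11·λ' ≈ -0.40325 ∉ [0.2, 1.8) ⇒ out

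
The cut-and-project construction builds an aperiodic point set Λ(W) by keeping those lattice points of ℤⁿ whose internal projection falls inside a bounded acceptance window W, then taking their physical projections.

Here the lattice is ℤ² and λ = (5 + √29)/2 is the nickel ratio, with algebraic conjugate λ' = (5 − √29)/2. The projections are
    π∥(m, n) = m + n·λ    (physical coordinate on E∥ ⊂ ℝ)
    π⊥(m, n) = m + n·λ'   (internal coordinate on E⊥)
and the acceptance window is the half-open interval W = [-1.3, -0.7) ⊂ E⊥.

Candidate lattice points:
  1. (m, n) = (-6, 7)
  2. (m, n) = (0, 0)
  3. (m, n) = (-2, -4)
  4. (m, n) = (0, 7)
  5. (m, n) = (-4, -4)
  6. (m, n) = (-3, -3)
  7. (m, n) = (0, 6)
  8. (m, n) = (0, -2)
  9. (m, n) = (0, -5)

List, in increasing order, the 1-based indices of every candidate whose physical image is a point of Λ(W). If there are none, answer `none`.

λ' = (5−√29)/2 ≈ -0.1926.
#1 (-6,7): internal coord -6 + (7)·λ' = -7.3481; -7.3481 ∉ [-1.3, -0.7) → out
#2 (0,0): internal coord 0 + (0)·λ' = +0.0000; +0.0000 ∉ [-1.3, -0.7) → out
#3 (-2,-4): internal coord -2 + (-4)·λ' = -1.2297; -1.2297 ∈ [-1.3, -0.7) → IN Λ
#4 (0,7): internal coord 0 + (7)·λ' = -1.3481; -1.3481 ∉ [-1.3, -0.7) → out
#5 (-4,-4): internal coord -4 + (-4)·λ' = -3.2297; -3.2297 ∉ [-1.3, -0.7) → out
#6 (-3,-3): internal coord -3 + (-3)·λ' = -2.4223; -2.4223 ∉ [-1.3, -0.7) → out
#7 (0,6): internal coord 0 + (6)·λ' = -1.1555; -1.1555 ∈ [-1.3, -0.7) → IN Λ
#8 (0,-2): internal coord 0 + (-2)·λ' = +0.3852; +0.3852 ∉ [-1.3, -0.7) → out
#9 (0,-5): internal coord 0 + (-5)·λ' = +0.9629; +0.9629 ∉ [-1.3, -0.7) → out

3, 7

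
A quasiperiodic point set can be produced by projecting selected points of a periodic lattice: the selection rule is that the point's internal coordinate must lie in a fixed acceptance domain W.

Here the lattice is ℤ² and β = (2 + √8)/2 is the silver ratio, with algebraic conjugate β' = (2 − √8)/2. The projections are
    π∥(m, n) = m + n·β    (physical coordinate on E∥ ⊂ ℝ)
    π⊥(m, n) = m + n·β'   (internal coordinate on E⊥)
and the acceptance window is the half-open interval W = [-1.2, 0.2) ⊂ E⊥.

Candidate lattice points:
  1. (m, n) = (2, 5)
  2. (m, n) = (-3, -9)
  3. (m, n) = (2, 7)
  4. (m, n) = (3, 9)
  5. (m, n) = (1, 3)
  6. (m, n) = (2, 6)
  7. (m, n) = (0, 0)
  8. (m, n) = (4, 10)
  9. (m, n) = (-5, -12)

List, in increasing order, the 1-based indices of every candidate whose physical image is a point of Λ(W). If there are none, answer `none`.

β' = (2−√8)/2 ≈ -0.41421.
#1 (2,5): internal coord 2 + (5)·β' = -0.07107; -0.07107 ∈ [-1.2, 0.2) → IN Λ
#2 (-3,-9): internal coord -3 + (-9)·β' = +0.72792; +0.72792 ∉ [-1.2, 0.2) → out
#3 (2,7): internal coord 2 + (7)·β' = -0.89949; -0.89949 ∈ [-1.2, 0.2) → IN Λ
#4 (3,9): internal coord 3 + (9)·β' = -0.72792; -0.72792 ∈ [-1.2, 0.2) → IN Λ
#5 (1,3): internal coord 1 + (3)·β' = -0.24264; -0.24264 ∈ [-1.2, 0.2) → IN Λ
#6 (2,6): internal coord 2 + (6)·β' = -0.48528; -0.48528 ∈ [-1.2, 0.2) → IN Λ
#7 (0,0): internal coord 0 + (0)·β' = +0.00000; +0.00000 ∈ [-1.2, 0.2) → IN Λ
#8 (4,10): internal coord 4 + (10)·β' = -0.14214; -0.14214 ∈ [-1.2, 0.2) → IN Λ
#9 (-5,-12): internal coord -5 + (-12)·β' = -0.02944; -0.02944 ∈ [-1.2, 0.2) → IN Λ

1, 3, 4, 5, 6, 7, 8, 9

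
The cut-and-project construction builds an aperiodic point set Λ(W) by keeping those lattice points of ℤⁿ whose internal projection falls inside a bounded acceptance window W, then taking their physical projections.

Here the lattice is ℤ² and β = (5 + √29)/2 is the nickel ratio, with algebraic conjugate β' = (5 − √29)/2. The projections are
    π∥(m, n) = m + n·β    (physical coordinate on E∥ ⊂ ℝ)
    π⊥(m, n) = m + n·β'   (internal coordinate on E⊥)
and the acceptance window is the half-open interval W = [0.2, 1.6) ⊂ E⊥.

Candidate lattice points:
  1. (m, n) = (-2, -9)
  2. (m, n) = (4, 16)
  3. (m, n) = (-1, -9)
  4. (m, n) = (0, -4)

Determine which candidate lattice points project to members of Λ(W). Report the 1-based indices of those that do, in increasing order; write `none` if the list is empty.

2, 3, 4

Numerically β ≈ 5.192582 and β' = −1/β ≈ -0.192582.
[1] lift (-2,-9): star map gives -0.266758; window check 0.2 ≤ -0.266758 < 1.6 is false → out
[2] lift (4,16): star map gives 0.918682; window check 0.2 ≤ 0.918682 < 1.6 is true → IN Λ
[3] lift (-1,-9): star map gives 0.733242; window check 0.2 ≤ 0.733242 < 1.6 is true → IN Λ
[4] lift (0,-4): star map gives 0.770330; window check 0.2 ≤ 0.770330 < 1.6 is true → IN Λ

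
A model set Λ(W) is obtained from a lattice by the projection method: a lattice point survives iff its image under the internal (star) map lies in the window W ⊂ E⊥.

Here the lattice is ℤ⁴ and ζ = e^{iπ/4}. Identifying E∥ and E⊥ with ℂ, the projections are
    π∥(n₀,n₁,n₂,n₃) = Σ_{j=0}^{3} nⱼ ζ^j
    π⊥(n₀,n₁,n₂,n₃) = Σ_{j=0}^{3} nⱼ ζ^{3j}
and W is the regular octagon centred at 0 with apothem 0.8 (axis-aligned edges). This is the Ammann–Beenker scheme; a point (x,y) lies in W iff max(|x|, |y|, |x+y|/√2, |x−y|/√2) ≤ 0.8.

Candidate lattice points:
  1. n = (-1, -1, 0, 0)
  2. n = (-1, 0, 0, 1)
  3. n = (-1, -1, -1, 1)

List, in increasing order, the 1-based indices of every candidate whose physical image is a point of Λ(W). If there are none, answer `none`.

1, 2

Internal map: ζ^{3j} for j=0..3 gives (1,0), (−√2/2,√2/2), (0,−1), (√2/2,√2/2).
#1 (-1, -1, 0, 0): internal (-0.292893, -0.707107); octagon support 0.707107 vs apothem 0.8 → ∈ W
#2 (-1, 0, 0, 1): internal (-0.292893, 0.707107); octagon support 0.707107 vs apothem 0.8 → ∈ W
#3 (-1, -1, -1, 1): internal (0.414214, 1.000000); octagon support 1.000000 vs apothem 0.8 → ∉ W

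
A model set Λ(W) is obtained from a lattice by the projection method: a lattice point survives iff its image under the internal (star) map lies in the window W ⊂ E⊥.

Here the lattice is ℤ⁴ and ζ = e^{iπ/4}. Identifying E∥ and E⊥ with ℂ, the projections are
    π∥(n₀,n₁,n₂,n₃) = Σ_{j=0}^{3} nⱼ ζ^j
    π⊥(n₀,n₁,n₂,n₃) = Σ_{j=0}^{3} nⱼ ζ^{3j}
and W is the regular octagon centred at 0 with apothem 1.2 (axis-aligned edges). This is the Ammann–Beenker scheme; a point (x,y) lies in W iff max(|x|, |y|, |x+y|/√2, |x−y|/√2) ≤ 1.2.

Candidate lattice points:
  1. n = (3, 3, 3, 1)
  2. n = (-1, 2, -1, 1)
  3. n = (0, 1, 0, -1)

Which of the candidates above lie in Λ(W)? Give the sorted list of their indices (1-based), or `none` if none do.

π⊥(n) = n₀ + n₁ζ³ + n₂ζ⁶ + n₃ζ⁹ where ζ = e^{iπ/4}.
#1 (3, 3, 3, 1): internal (1.585786, -0.171573); octagon support 1.585786 vs apothem 1.2 → ∉ W
#2 (-1, 2, -1, 1): internal (-1.707107, 3.121320); octagon support 3.414214 vs apothem 1.2 → ∉ W
#3 (0, 1, 0, -1): internal (-1.414214, 0.000000); octagon support 1.414214 vs apothem 1.2 → ∉ W

none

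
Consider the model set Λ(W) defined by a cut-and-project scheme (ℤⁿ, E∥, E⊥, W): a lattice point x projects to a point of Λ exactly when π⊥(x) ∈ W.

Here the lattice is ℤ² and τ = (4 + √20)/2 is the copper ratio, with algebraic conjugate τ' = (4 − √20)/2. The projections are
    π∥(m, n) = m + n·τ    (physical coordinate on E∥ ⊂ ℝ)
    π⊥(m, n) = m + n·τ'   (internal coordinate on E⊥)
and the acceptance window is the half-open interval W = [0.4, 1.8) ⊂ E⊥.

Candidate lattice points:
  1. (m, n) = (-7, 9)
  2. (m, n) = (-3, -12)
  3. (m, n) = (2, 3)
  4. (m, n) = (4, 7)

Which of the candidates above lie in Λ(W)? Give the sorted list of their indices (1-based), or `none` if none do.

3

Compute τ' = (4−√20)/2 = -0.236068, so π⊥(m,n) = m -0.236068·n.
[1] lift (-7,9): star map gives -9.124612; window check 0.4 ≤ -9.124612 < 1.8 is false → out
[2] lift (-3,-12): star map gives -0.167184; window check 0.4 ≤ -0.167184 < 1.8 is false → out
[3] lift (2,3): star map gives 1.291796; window check 0.4 ≤ 1.291796 < 1.8 is true → IN Λ
[4] lift (4,7): star map gives 2.347524; window check 0.4 ≤ 2.347524 < 1.8 is false → out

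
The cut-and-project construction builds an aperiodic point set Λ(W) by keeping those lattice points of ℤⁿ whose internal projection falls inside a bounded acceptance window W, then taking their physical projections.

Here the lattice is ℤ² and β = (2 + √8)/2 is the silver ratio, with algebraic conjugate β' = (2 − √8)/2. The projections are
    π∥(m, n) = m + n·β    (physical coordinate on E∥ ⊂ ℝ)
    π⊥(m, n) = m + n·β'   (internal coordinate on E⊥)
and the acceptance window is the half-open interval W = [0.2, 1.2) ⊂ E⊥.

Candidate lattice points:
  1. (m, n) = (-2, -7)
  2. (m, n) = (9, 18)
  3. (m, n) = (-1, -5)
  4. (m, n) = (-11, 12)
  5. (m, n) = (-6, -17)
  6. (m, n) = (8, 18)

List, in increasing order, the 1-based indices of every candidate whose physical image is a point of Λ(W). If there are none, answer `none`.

1, 3, 5, 6

Numerically β ≈ 2.4142 and β' = −1/β ≈ -0.4142.
candidate 1: (m,n)=(-2,-7) → π∥ = -2-7·β ≈ -18.8995, π⊥ = -2-7·β' ≈ 0.8995 ∈ [0.2, 1.2) ⇒ IN Λ
candidate 2: (m,n)=(9,18) → π∥ = 9+18·β ≈ 52.4558, π⊥ = 9+18·β' ≈ 1.5442 ∉ [0.2, 1.2) ⇒ out
candidate 3: (m,n)=(-1,-5) → π∥ = -1-5·β ≈ -13.0711, π⊥ = -1-5·β' ≈ 1.0711 ∈ [0.2, 1.2) ⇒ IN Λ
candidate 4: (m,n)=(-11,12) → π∥ = -11+12·β ≈ 17.9706, π⊥ = -11+12·β' ≈ -15.9706 ∉ [0.2, 1.2) ⇒ out
candidate 5: (m,n)=(-6,-17) → π∥ = -6-17·β ≈ -47.0416, π⊥ = -6-17·β' ≈ 1.0416 ∈ [0.2, 1.2) ⇒ IN Λ
candidate 6: (m,n)=(8,18) → π∥ = 8+18·β ≈ 51.4558, π⊥ = 8+18·β' ≈ 0.5442 ∈ [0.2, 1.2) ⇒ IN Λ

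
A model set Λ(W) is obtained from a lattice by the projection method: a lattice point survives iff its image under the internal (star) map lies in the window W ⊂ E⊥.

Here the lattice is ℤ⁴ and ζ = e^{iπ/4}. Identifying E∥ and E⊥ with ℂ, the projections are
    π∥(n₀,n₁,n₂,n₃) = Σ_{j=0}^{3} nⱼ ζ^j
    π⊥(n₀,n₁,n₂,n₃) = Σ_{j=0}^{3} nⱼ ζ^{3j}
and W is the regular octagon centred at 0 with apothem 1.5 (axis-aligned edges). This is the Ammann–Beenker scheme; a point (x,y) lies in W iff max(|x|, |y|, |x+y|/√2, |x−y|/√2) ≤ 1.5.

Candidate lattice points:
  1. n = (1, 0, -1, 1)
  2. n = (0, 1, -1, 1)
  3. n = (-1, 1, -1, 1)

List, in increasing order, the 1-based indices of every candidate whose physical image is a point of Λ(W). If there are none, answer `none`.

Internal map: ζ^{3j} for j=0..3 gives (1,0), (−√2/2,√2/2), (0,−1), (√2/2,√2/2).
#1 (1, 0, -1, 1): internal (1.70711, 1.70711); octagon support 2.41421 vs apothem 1.5 → ∉ W
#2 (0, 1, -1, 1): internal (0.00000, 2.41421); octagon support 2.41421 vs apothem 1.5 → ∉ W
#3 (-1, 1, -1, 1): internal (-1.00000, 2.41421); octagon support 2.41421 vs apothem 1.5 → ∉ W

none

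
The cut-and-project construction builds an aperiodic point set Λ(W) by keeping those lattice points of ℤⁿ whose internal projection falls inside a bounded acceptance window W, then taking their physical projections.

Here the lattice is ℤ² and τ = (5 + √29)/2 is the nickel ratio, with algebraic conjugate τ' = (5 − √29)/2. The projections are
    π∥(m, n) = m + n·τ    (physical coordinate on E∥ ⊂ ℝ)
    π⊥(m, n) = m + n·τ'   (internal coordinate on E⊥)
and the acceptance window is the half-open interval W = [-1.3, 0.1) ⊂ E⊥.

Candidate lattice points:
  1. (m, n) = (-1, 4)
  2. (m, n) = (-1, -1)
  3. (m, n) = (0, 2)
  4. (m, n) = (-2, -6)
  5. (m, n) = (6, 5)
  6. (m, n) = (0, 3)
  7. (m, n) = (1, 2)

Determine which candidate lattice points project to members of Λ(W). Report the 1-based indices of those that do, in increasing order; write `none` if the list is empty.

2, 3, 4, 6

Numerically τ ≈ 5.192582 and τ' = −1/τ ≈ -0.192582.
candidate 1: (m,n)=(-1,4) → π∥ = -1+4·τ ≈ 19.770330, π⊥ = -1+4·τ' ≈ -1.770330 ∉ [-1.3, 0.1) ⇒ out
candidate 2: (m,n)=(-1,-1) → π∥ = -1-1·τ ≈ -6.192582, π⊥ = -1-1·τ' ≈ -0.807418 ∈ [-1.3, 0.1) ⇒ IN Λ
candidate 3: (m,n)=(0,2) → π∥ = 0+2·τ ≈ 10.385165, π⊥ = 0+2·τ' ≈ -0.385165 ∈ [-1.3, 0.1) ⇒ IN Λ
candidate 4: (m,n)=(-2,-6) → π∥ = -2-6·τ ≈ -33.155494, π⊥ = -2-6·τ' ≈ -0.844506 ∈ [-1.3, 0.1) ⇒ IN Λ
candidate 5: (m,n)=(6,5) → π∥ = 6+5·τ ≈ 31.962912, π⊥ = 6+5·τ' ≈ 5.037088 ∉ [-1.3, 0.1) ⇒ out
candidate 6: (m,n)=(0,3) → π∥ = 0+3·τ ≈ 15.577747, π⊥ = 0+3·τ' ≈ -0.577747 ∈ [-1.3, 0.1) ⇒ IN Λ
candidate 7: (m,n)=(1,2) → π∥ = 1+2·τ ≈ 11.385165, π⊥ = 1+2·τ' ≈ 0.614835 ∉ [-1.3, 0.1) ⇒ out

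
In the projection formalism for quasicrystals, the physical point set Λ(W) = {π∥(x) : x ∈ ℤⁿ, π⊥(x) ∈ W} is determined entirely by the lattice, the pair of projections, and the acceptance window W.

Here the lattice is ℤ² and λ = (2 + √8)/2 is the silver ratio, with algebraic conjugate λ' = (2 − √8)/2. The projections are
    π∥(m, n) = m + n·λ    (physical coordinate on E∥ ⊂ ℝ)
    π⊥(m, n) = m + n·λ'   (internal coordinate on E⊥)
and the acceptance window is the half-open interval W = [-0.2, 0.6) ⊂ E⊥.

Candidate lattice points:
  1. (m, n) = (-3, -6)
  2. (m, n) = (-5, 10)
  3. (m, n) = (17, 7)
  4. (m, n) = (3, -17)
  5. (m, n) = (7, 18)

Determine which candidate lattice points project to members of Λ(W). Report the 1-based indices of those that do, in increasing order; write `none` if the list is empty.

λ' = (2−√8)/2 ≈ -0.414214.
[1] lift (-3,-6): star map gives -0.514719; window check -0.2 ≤ -0.514719 < 0.6 is false → out
[2] lift (-5,10): star map gives -9.142136; window check -0.2 ≤ -9.142136 < 0.6 is false → out
[3] lift (17,7): star map gives 14.100505; window check -0.2 ≤ 14.100505 < 0.6 is false → out
[4] lift (3,-17): star map gives 10.041631; window check -0.2 ≤ 10.041631 < 0.6 is false → out
[5] lift (7,18): star map gives -0.455844; window check -0.2 ≤ -0.455844 < 0.6 is false → out

none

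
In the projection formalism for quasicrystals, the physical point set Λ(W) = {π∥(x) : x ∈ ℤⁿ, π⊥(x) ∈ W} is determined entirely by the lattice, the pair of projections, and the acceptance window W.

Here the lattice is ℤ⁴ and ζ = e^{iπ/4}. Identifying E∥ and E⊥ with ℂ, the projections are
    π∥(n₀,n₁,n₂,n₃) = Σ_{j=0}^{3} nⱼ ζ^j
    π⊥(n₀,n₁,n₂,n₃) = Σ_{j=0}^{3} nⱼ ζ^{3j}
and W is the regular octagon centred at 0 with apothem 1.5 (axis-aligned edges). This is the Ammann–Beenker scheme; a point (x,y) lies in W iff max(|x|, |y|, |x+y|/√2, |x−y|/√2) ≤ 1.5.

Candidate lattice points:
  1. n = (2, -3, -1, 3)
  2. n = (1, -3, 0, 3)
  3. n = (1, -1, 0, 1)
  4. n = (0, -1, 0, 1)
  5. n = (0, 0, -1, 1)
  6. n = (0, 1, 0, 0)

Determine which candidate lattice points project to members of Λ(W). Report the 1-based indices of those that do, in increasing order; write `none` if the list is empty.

4, 6

With ζ = e^{iπ/4} the internal vectors are ζ^0,ζ^3,ζ^6,ζ^9.
candidate 1: n = (2, -3, -1, 3) → π⊥ ≈ (+6.2426, +1.0000); max(|x|,|y|,|x±y|/√2) = 6.2426 > 1.5 ⇒ ∉ W
candidate 2: n = (1, -3, 0, 3) → π⊥ ≈ (+5.2426, +0.0000); max(|x|,|y|,|x±y|/√2) = 5.2426 > 1.5 ⇒ ∉ W
candidate 3: n = (1, -1, 0, 1) → π⊥ ≈ (+2.4142, +0.0000); max(|x|,|y|,|x±y|/√2) = 2.4142 > 1.5 ⇒ ∉ W
candidate 4: n = (0, -1, 0, 1) → π⊥ ≈ (+1.4142, +0.0000); max(|x|,|y|,|x±y|/√2) = 1.4142 ≤ 1.5 ⇒ ∈ W
candidate 5: n = (0, 0, -1, 1) → π⊥ ≈ (+0.7071, +1.7071); max(|x|,|y|,|x±y|/√2) = 1.7071 > 1.5 ⇒ ∉ W
candidate 6: n = (0, 1, 0, 0) → π⊥ ≈ (-0.7071, +0.7071); max(|x|,|y|,|x±y|/√2) = 1.0000 ≤ 1.5 ⇒ ∈ W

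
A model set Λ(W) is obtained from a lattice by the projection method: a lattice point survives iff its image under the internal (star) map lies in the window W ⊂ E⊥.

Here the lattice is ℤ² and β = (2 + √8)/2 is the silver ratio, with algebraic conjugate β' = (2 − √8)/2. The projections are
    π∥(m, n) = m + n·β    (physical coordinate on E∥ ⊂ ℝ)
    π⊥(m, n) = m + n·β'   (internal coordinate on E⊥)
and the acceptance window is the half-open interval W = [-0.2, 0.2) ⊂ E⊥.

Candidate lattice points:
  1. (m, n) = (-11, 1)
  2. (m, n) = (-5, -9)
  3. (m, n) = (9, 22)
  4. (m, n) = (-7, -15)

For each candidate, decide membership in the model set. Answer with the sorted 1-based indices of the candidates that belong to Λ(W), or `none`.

3

Numerically β ≈ 2.4142 and β' = −1/β ≈ -0.4142.
[1] lift (-11,1): star map gives -11.4142; window check -0.2 ≤ -11.4142 < 0.2 is false → out
[2] lift (-5,-9): star map gives -1.2721; window check -0.2 ≤ -1.2721 < 0.2 is false → out
[3] lift (9,22): star map gives -0.1127; window check -0.2 ≤ -0.1127 < 0.2 is true → IN Λ
[4] lift (-7,-15): star map gives -0.7868; window check -0.2 ≤ -0.7868 < 0.2 is false → out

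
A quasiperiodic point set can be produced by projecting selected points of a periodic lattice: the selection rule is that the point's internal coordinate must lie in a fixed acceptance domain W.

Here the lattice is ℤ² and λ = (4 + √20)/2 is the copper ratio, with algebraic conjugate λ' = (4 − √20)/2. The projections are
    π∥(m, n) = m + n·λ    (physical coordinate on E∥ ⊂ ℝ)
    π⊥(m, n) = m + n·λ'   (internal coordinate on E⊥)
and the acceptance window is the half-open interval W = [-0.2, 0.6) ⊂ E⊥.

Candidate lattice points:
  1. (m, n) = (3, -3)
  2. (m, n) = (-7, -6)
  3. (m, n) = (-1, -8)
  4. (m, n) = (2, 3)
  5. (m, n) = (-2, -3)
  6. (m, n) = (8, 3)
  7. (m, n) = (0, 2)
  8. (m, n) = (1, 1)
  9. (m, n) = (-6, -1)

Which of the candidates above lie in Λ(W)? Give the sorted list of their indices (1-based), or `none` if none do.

none

λ' = (4−√20)/2 ≈ -0.2361.
[1] lift (3,-3): star map gives 3.7082; window check -0.2 ≤ 3.7082 < 0.6 is false → out
[2] lift (-7,-6): star map gives -5.5836; window check -0.2 ≤ -5.5836 < 0.6 is false → out
[3] lift (-1,-8): star map gives 0.8885; window check -0.2 ≤ 0.8885 < 0.6 is false → out
[4] lift (2,3): star map gives 1.2918; window check -0.2 ≤ 1.2918 < 0.6 is false → out
[5] lift (-2,-3): star map gives -1.2918; window check -0.2 ≤ -1.2918 < 0.6 is false → out
[6] lift (8,3): star map gives 7.2918; window check -0.2 ≤ 7.2918 < 0.6 is false → out
[7] lift (0,2): star map gives -0.4721; window check -0.2 ≤ -0.4721 < 0.6 is false → out
[8] lift (1,1): star map gives 0.7639; window check -0.2 ≤ 0.7639 < 0.6 is false → out
[9] lift (-6,-1): star map gives -5.7639; window check -0.2 ≤ -5.7639 < 0.6 is false → out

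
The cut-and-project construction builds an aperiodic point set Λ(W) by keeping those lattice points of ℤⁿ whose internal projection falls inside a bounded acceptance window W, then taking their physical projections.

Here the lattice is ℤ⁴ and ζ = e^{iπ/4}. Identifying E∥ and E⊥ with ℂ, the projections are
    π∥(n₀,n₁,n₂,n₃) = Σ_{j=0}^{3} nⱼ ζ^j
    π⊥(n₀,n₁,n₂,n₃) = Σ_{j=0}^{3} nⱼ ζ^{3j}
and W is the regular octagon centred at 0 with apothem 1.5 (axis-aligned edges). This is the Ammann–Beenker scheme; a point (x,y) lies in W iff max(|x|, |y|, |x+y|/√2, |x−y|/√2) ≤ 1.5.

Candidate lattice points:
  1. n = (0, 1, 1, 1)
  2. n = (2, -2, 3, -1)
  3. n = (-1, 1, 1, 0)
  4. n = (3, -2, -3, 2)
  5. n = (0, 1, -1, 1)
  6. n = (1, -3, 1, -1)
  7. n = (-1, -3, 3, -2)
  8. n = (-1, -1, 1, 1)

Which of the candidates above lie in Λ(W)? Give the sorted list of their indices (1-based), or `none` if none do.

Internal map: ζ^{3j} for j=0..3 gives (1,0), (−√2/2,√2/2), (0,−1), (√2/2,√2/2).
candidate 1: n = (0, 1, 1, 1) → π⊥ ≈ (+0.0000, +0.4142); max(|x|,|y|,|x±y|/√2) = 0.4142 ≤ 1.5 ⇒ ∈ W
candidate 2: n = (2, -2, 3, -1) → π⊥ ≈ (+2.7071, -5.1213); max(|x|,|y|,|x±y|/√2) = 5.5355 > 1.5 ⇒ ∉ W
candidate 3: n = (-1, 1, 1, 0) → π⊥ ≈ (-1.7071, -0.2929); max(|x|,|y|,|x±y|/√2) = 1.7071 > 1.5 ⇒ ∉ W
candidate 4: n = (3, -2, -3, 2) → π⊥ ≈ (+5.8284, +3.0000); max(|x|,|y|,|x±y|/√2) = 6.2426 > 1.5 ⇒ ∉ W
candidate 5: n = (0, 1, -1, 1) → π⊥ ≈ (+0.0000, +2.4142); max(|x|,|y|,|x±y|/√2) = 2.4142 > 1.5 ⇒ ∉ W
candidate 6: n = (1, -3, 1, -1) → π⊥ ≈ (+2.4142, -3.8284); max(|x|,|y|,|x±y|/√2) = 4.4142 > 1.5 ⇒ ∉ W
candidate 7: n = (-1, -3, 3, -2) → π⊥ ≈ (-0.2929, -6.5355); max(|x|,|y|,|x±y|/√2) = 6.5355 > 1.5 ⇒ ∉ W
candidate 8: n = (-1, -1, 1, 1) → π⊥ ≈ (+0.4142, -1.0000); max(|x|,|y|,|x±y|/√2) = 1.0000 ≤ 1.5 ⇒ ∈ W

1, 8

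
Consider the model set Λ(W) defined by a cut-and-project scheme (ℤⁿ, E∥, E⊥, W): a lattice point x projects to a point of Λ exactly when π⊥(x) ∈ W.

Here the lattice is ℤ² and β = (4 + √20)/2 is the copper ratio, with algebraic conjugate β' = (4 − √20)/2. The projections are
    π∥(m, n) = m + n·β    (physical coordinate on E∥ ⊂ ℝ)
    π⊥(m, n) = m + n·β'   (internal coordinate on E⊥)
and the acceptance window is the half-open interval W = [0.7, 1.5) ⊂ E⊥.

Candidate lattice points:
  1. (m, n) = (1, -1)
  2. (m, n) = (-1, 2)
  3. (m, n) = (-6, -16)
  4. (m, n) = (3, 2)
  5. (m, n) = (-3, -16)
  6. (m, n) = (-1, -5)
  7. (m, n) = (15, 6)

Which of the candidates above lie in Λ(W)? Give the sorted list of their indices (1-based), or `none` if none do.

Numerically β ≈ 4.23607 and β' = −1/β ≈ -0.23607.
candidate 1: (m,n)=(1,-1) → π∥ = 1-1·β ≈ -3.23607, π⊥ = 1-1·β' ≈ 1.23607 ∈ [0.7, 1.5) ⇒ IN Λ
candidate 2: (m,n)=(-1,2) → π∥ = -1+2·β ≈ 7.47214, π⊥ = -1+2·β' ≈ -1.47214 ∉ [0.7, 1.5) ⇒ out
candidate 3: (m,n)=(-6,-16) → π∥ = -6-16·β ≈ -73.77709, π⊥ = -6-16·β' ≈ -2.22291 ∉ [0.7, 1.5) ⇒ out
candidate 4: (m,n)=(3,2) → π∥ = 3+2·β ≈ 11.47214, π⊥ = 3+2·β' ≈ 2.52786 ∉ [0.7, 1.5) ⇒ out
candidate 5: (m,n)=(-3,-16) → π∥ = -3-16·β ≈ -70.77709, π⊥ = -3-16·β' ≈ 0.77709 ∈ [0.7, 1.5) ⇒ IN Λ
candidate 6: (m,n)=(-1,-5) → π∥ = -1-5·β ≈ -22.18034, π⊥ = -1-5·β' ≈ 0.18034 ∉ [0.7, 1.5) ⇒ out
candidate 7: (m,n)=(15,6) → π∥ = 15+6·β ≈ 40.41641, π⊥ = 15+6·β' ≈ 13.58359 ∉ [0.7, 1.5) ⇒ out

1, 5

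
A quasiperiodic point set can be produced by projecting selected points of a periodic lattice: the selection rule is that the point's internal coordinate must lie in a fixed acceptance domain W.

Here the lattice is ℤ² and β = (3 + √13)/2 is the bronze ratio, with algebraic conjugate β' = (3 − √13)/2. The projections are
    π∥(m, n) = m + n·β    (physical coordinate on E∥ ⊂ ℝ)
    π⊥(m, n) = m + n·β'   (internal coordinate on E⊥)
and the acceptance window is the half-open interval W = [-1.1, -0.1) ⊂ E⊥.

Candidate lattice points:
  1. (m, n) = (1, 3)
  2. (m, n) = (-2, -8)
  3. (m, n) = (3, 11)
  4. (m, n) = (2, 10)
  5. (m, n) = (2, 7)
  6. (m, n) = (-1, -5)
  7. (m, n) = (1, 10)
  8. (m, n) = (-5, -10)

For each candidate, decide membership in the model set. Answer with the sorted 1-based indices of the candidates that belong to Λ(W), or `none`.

β' = (3−√13)/2 ≈ -0.302776.
candidate 1: (m,n)=(1,3) → π∥ = 1+3·β ≈ 10.908327, π⊥ = 1+3·β' ≈ 0.091673 ∉ [-1.1, -0.1) ⇒ out
candidate 2: (m,n)=(-2,-8) → π∥ = -2-8·β ≈ -28.422205, π⊥ = -2-8·β' ≈ 0.422205 ∉ [-1.1, -0.1) ⇒ out
candidate 3: (m,n)=(3,11) → π∥ = 3+11·β ≈ 39.330532, π⊥ = 3+11·β' ≈ -0.330532 ∈ [-1.1, -0.1) ⇒ IN Λ
candidate 4: (m,n)=(2,10) → π∥ = 2+10·β ≈ 35.027756, π⊥ = 2+10·β' ≈ -1.027756 ∈ [-1.1, -0.1) ⇒ IN Λ
candidate 5: (m,n)=(2,7) → π∥ = 2+7·β ≈ 25.119429, π⊥ = 2+7·β' ≈ -0.119429 ∈ [-1.1, -0.1) ⇒ IN Λ
candidate 6: (m,n)=(-1,-5) → π∥ = -1-5·β ≈ -17.513878, π⊥ = -1-5·β' ≈ 0.513878 ∉ [-1.1, -0.1) ⇒ out
candidate 7: (m,n)=(1,10) → π∥ = 1+10·β ≈ 34.027756, π⊥ = 1+10·β' ≈ -2.027756 ∉ [-1.1, -0.1) ⇒ out
candidate 8: (m,n)=(-5,-10) → π∥ = -5-10·β ≈ -38.027756, π⊥ = -5-10·β' ≈ -1.972244 ∉ [-1.1, -0.1) ⇒ out

3, 4, 5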